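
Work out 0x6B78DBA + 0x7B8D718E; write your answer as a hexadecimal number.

0x8244FF48

Add column by column in base 16, right to left:
  A+E = 8 carry 1
  B+8+1 = 4 carry 1
  D+1+1 = F
  8+7 = F
  7+D = 4 carry 1
  B+8+1 = 4 carry 1
  6+B+1 = 2 carry 1
  0+7+1 = 8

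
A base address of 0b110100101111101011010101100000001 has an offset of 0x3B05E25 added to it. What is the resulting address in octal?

0b110100101111101011010101100000001 = 0o64575325401 in octal.
0x3B05E25 = 0o354057045 in octal.
Add column by column in base 8, right to left:
  1+5 = 6
  0+4 = 4
  4+0 = 4
  5+7 = 4 carry 1
  2+5+1 = 0 carry 1
  3+0+1 = 4
  5+4 = 1 carry 1
  7+5+1 = 5 carry 1
  5+3+1 = 1 carry 1
  4+0+1 = 5
  6+0 = 6

0o65151404446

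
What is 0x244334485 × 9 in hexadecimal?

0x1465cd68ad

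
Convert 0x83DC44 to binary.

Expand each hex digit to 4 bits: 8=1000 3=0011 D=1101 C=1100 4=0100 4=0100.

0b100000111101110001000100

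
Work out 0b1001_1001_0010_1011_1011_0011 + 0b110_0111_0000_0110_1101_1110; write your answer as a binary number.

Add column by column in base 2, right to left:
  1+0 = 1
  1+1 = 0 carry 1
  0+1+1 = 0 carry 1
  0+1+1 = 0 carry 1
  1+1+1 = 1 carry 1
  1+0+1 = 0 carry 1
  0+1+1 = 0 carry 1
  1+1+1 = 1 carry 1
  1+0+1 = 0 carry 1
  1+1+1 = 1 carry 1
  0+1+1 = 0 carry 1
  1+0+1 = 0 carry 1
  0+0+1 = 1
  1+0 = 1
  0+0 = 0
  0+0 = 0
  1+1 = 0 carry 1
  0+1+1 = 0 carry 1
  0+1+1 = 0 carry 1
  1+0+1 = 0 carry 1
  1+0+1 = 0 carry 1
  0+1+1 = 0 carry 1
  0+1+1 = 0 carry 1
  1+0+1 = 0 carry 1
  final carry 1

0b1000000000011001010010001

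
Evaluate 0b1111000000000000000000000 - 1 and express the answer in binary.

0b1110111111111111111111111

The trailing 21 digits are 0, so subtracting 1 borrows through: they become 1 and the next digit up decrements.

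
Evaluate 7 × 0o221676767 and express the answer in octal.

Multiply each base-8 digit by 7, carrying:
  7×7 = 49 → write 1 carry 6
  6×7+6 = 48 → write 0 carry 6
  7×7+6 = 55 → write 7 carry 6
  6×7+6 = 48 → write 0 carry 6
  7×7+6 = 55 → write 7 carry 6
  6×7+6 = 48 → write 0 carry 6
  1×7+6 = 13 → write 5 carry 1
  2×7+1 = 15 → write 7 carry 1
  2×7+1 = 15 → write 7 carry 1
  remaining carry: 1

0o1775070701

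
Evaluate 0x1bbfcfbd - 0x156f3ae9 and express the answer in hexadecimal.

0x65094d4

Subtract column by column in base 16:
  d-9 → 4
  b-e → d (borrow)
  f-a-1 → 4
  c-3 → 9
  f-f → 0
  b-6 → 5
  b-5 → 6
  1-1 → 0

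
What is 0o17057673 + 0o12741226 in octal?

Add column by column in base 8, right to left:
  3+6 = 1 carry 1
  7+2+1 = 2 carry 1
  6+2+1 = 1 carry 1
  7+1+1 = 1 carry 1
  5+4+1 = 2 carry 1
  0+7+1 = 0 carry 1
  7+2+1 = 2 carry 1
  1+1+1 = 3

0o32021121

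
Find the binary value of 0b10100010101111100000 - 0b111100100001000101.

0b1100110001110011011

Subtract column by column in base 2:
  0-1 → 1 (borrow)
  0-0-1 → 1 (borrow)
  0-1-1 → 0 (borrow)
  0-0-1 → 1 (borrow)
  0-0-1 → 1 (borrow)
  1-0-1 → 0
  1-1 → 0
  1-0 → 1
  1-0 → 1
  1-0 → 1
  0-0 → 0
  1-1 → 0
  0-0 → 0
  1-0 → 1
  0-1 → 1 (borrow)
  0-1-1 → 0 (borrow)
  0-1-1 → 0 (borrow)
  1-1-1 → 1 (borrow)
  0-0-1 → 1 (borrow)
  1-0-1 → 0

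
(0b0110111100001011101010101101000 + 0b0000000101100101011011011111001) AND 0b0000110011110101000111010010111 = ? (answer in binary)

0b1110001000110000000001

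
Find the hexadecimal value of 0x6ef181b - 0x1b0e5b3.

0x53e3268

Subtract column by column in base 16:
  b-3 → 8
  1-b → 6 (borrow)
  8-5-1 → 2
  1-e → 3 (borrow)
  f-0-1 → e
  e-b → 3
  6-1 → 5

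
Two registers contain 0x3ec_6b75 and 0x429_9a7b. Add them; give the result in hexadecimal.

0x81605f0

Add column by column in base 16, right to left:
  5+b = 0 carry 1
  7+7+1 = f
  b+a = 5 carry 1
  6+9+1 = 0 carry 1
  c+9+1 = 6 carry 1
  e+2+1 = 1 carry 1
  3+4+1 = 8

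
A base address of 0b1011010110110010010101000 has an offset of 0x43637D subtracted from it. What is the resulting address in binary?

0b1001010000000000100101011

0x43637D = 0b10000110110001101111101 in binary.
Subtract column by column in base 2:
  0-1 → 1 (borrow)
  0-0-1 → 1 (borrow)
  0-1-1 → 0 (borrow)
  1-1-1 → 1 (borrow)
  0-1-1 → 0 (borrow)
  1-1-1 → 1 (borrow)
  0-1-1 → 0 (borrow)
  1-0-1 → 0
  0-1 → 1 (borrow)
  0-1-1 → 0 (borrow)
  1-0-1 → 0
  0-0 → 0
  0-0 → 0
  1-1 → 0
  1-1 → 0
  0-0 → 0
  1-1 → 0
  1-1 → 0
  0-0 → 0
  1-0 → 1
  0-0 → 0
  1-0 → 1
  1-1 → 0
  0-0 → 0
  1-0 → 1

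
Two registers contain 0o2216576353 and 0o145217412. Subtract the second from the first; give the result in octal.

Subtract column by column in base 8:
  3-2 → 1
  5-1 → 4
  3-4 → 7 (borrow)
  6-7-1 → 6 (borrow)
  7-1-1 → 5
  5-2 → 3
  6-5 → 1
  1-4 → 5 (borrow)
  2-1-1 → 0
  2-0 → 2

0o2051356741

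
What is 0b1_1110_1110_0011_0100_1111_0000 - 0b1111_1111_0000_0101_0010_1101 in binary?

0b111011110010111111000011

Subtract column by column in base 2:
  0-1 → 1 (borrow)
  0-0-1 → 1 (borrow)
  0-1-1 → 0 (borrow)
  0-1-1 → 0 (borrow)
  1-0-1 → 0
  1-1 → 0
  1-0 → 1
  1-0 → 1
  0-1 → 1 (borrow)
  0-0-1 → 1 (borrow)
  1-1-1 → 1 (borrow)
  0-0-1 → 1 (borrow)
  1-0-1 → 0
  1-0 → 1
  0-0 → 0
  0-0 → 0
  0-1 → 1 (borrow)
  1-1-1 → 1 (borrow)
  1-1-1 → 1 (borrow)
  1-1-1 → 1 (borrow)
  0-1-1 → 0 (borrow)
  1-1-1 → 1 (borrow)
  1-1-1 → 1 (borrow)
  1-1-1 → 1 (borrow)
  1-0-1 → 0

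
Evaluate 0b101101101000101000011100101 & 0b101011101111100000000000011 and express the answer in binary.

AND bit by bit (1 only where both bits are 1):
  101101101000101000011100101
& 101011101111100000000000011
= 101001101000100000000000001

0b101001101000100000000000001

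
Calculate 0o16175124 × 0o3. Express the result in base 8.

0o52567374

Multiply each base-8 digit by 3, carrying:
  4×3 = 12 → write 4 carry 1
  2×3+1 = 7 → write 7
  1×3 = 3 → write 3
  5×3 = 15 → write 7 carry 1
  7×3+1 = 22 → write 6 carry 2
  1×3+2 = 5 → write 5
  6×3 = 18 → write 2 carry 2
  1×3+2 = 5 → write 5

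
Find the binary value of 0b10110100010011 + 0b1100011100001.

0b100010111110100

Add column by column in base 2, right to left:
  1+1 = 0 carry 1
  1+0+1 = 0 carry 1
  0+0+1 = 1
  0+0 = 0
  1+0 = 1
  0+1 = 1
  0+1 = 1
  0+1 = 1
  1+0 = 1
  0+0 = 0
  1+0 = 1
  1+1 = 0 carry 1
  0+1+1 = 0 carry 1
  1+0+1 = 0 carry 1
  final carry 1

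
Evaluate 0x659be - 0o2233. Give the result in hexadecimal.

0x65523

0o2233 = 0x49b in hexadecimal.
Subtract column by column in base 16:
  e-b → 3
  b-9 → 2
  9-4 → 5
  5-0 → 5
  6-0 → 6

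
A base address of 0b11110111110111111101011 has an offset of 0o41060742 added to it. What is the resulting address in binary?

0b1000000000101000111001101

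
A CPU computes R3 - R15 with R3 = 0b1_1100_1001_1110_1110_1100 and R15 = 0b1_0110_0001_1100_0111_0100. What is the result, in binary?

Subtract column by column in base 2:
  0-0 → 0
  0-0 → 0
  1-1 → 0
  1-0 → 1
  0-1 → 1 (borrow)
  1-1-1 → 1 (borrow)
  1-1-1 → 1 (borrow)
  1-0-1 → 0
  0-0 → 0
  1-0 → 1
  1-1 → 0
  1-1 → 0
  1-1 → 0
  0-0 → 0
  0-0 → 0
  1-0 → 1
  0-0 → 0
  0-1 → 1 (borrow)
  1-1-1 → 1 (borrow)
  1-0-1 → 0
  1-1 → 0

0b1101000001001111000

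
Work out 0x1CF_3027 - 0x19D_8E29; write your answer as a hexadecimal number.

Subtract column by column in base 16:
  7-9 → E (borrow)
  2-2-1 → F (borrow)
  0-E-1 → 1 (borrow)
  3-8-1 → A (borrow)
  F-D-1 → 1
  C-9 → 3
  1-1 → 0

0x31A1FE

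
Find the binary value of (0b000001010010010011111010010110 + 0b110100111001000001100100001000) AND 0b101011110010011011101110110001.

0b100010000010010001001110010000

Add column by column in base 2, right to left:
  0+0 = 0
  1+0 = 1
  1+0 = 1
  0+1 = 1
  1+0 = 1
  0+0 = 0
  0+0 = 0
  1+0 = 1
  0+1 = 1
  1+0 = 1
  1+0 = 1
  1+1 = 0 carry 1
  1+1+1 = 1 carry 1
  1+0+1 = 0 carry 1
  0+0+1 = 1
  0+0 = 0
  1+0 = 1
  0+0 = 0
  0+1 = 1
  1+0 = 1
  0+0 = 0
  0+1 = 1
  1+1 = 0 carry 1
  0+1+1 = 0 carry 1
  1+0+1 = 0 carry 1
  0+0+1 = 1
  0+1 = 1
  0+0 = 0
  0+1 = 1
  0+1 = 1
Sum = 0b110110001011010101011110011110; now AND with 0b101011110010011011101110110001:
  110110001011010101011110011110
& 101011110010011011101110110001
= 100010000010010001001110010000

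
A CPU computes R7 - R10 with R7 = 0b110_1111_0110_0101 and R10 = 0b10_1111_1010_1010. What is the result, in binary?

0b11111110111011

Subtract column by column in base 2:
  1-0 → 1
  0-1 → 1 (borrow)
  1-0-1 → 0
  0-1 → 1 (borrow)
  0-0-1 → 1 (borrow)
  1-1-1 → 1 (borrow)
  1-0-1 → 0
  0-1 → 1 (borrow)
  1-1-1 → 1 (borrow)
  1-1-1 → 1 (borrow)
  1-1-1 → 1 (borrow)
  1-1-1 → 1 (borrow)
  0-0-1 → 1 (borrow)
  1-1-1 → 1 (borrow)
  1-0-1 → 0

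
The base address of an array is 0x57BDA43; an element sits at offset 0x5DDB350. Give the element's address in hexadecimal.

0xB598D93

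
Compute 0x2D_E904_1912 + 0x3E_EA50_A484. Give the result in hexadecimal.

0x6CD354BD96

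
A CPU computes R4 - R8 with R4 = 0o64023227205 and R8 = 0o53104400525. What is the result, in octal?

0o10716626460

Subtract column by column in base 8:
  5-5 → 0
  0-2 → 6 (borrow)
  2-5-1 → 4 (borrow)
  7-0-1 → 6
  2-0 → 2
  2-4 → 6 (borrow)
  3-4-1 → 6 (borrow)
  2-0-1 → 1
  0-1 → 7 (borrow)
  4-3-1 → 0
  6-5 → 1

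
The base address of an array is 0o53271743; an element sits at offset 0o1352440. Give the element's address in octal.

0o54644403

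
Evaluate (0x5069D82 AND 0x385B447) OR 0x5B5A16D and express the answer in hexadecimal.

0x5069D82 AND 0x385B447 = 0x1049402.
Then OR with 0x5B5A16D.

0x5B5B56F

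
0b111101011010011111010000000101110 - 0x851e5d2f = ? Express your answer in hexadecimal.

0x1663142ff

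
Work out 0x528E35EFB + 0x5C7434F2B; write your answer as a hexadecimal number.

Add column by column in base 16, right to left:
  B+B = 6 carry 1
  F+2+1 = 2 carry 1
  E+F+1 = E carry 1
  5+4+1 = A
  3+3 = 6
  E+4 = 2 carry 1
  8+7+1 = 0 carry 1
  2+C+1 = F
  5+5 = A

0xAF026AE26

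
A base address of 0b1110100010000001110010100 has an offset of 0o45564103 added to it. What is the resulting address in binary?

0b10011001111110101111010111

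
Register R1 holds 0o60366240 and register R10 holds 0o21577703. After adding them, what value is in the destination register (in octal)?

Add column by column in base 8, right to left:
  0+3 = 3
  4+0 = 4
  2+7 = 1 carry 1
  6+7+1 = 6 carry 1
  6+7+1 = 6 carry 1
  3+5+1 = 1 carry 1
  0+1+1 = 2
  6+2 = 0 carry 1
  final carry 1

0o102166143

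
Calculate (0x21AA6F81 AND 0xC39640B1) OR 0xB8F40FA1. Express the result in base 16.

0x21AA6F81 AND 0xC39640B1 = 0x01824081.
Then OR with 0xB8F40FA1.

0xB9F64FA1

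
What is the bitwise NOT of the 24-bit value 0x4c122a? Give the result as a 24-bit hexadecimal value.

0xb3edd5

Each hex digit d becomes f−d:
  4→b, c→3, 1→e, 2→d, 2→d, a→5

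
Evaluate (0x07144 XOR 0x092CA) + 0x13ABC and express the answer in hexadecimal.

0x21E4A

First 0x07144 XOR 0x092CA = 0x0E38E.
Add column by column in base 16, right to left:
  E+C = A carry 1
  8+B+1 = 4 carry 1
  3+A+1 = E
  E+3 = 1 carry 1
  0+1+1 = 2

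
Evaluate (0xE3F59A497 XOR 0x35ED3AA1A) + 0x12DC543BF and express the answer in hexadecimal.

0xE8F4F524C

First 0xE3F59A497 XOR 0x35ED3AA1A = 0xD618A0E8D.
Add column by column in base 16, right to left:
  D+F = C carry 1
  8+B+1 = 4 carry 1
  E+3+1 = 2 carry 1
  0+4+1 = 5
  A+5 = F
  8+C = 4 carry 1
  1+D+1 = F
  6+2 = 8
  D+1 = E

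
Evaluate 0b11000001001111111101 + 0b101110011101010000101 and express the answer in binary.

Add column by column in base 2, right to left:
  1+1 = 0 carry 1
  0+0+1 = 1
  1+1 = 0 carry 1
  1+0+1 = 0 carry 1
  1+0+1 = 0 carry 1
  1+0+1 = 0 carry 1
  1+0+1 = 0 carry 1
  1+1+1 = 1 carry 1
  1+0+1 = 0 carry 1
  1+1+1 = 1 carry 1
  0+0+1 = 1
  0+1 = 1
  1+1 = 0 carry 1
  0+1+1 = 0 carry 1
  0+0+1 = 1
  0+0 = 0
  0+1 = 1
  0+1 = 1
  1+1 = 0 carry 1
  1+0+1 = 0 carry 1
  0+1+1 = 0 carry 1
  final carry 1

0b1000110100111010000010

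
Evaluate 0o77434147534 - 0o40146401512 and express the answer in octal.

0o37265546022

Subtract column by column in base 8:
  4-2 → 2
  3-1 → 2
  5-5 → 0
  7-1 → 6
  4-0 → 4
  1-4 → 5 (borrow)
  4-6-1 → 5 (borrow)
  3-4-1 → 6 (borrow)
  4-1-1 → 2
  7-0 → 7
  7-4 → 3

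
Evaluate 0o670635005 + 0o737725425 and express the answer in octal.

0o1630562432

Add column by column in base 8, right to left:
  5+5 = 2 carry 1
  0+2+1 = 3
  0+4 = 4
  5+5 = 2 carry 1
  3+2+1 = 6
  6+7 = 5 carry 1
  0+7+1 = 0 carry 1
  7+3+1 = 3 carry 1
  6+7+1 = 6 carry 1
  final carry 1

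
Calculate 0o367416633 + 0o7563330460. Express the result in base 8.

0o10152747313

Add column by column in base 8, right to left:
  3+0 = 3
  3+6 = 1 carry 1
  6+4+1 = 3 carry 1
  6+0+1 = 7
  1+3 = 4
  4+3 = 7
  7+3 = 2 carry 1
  6+6+1 = 5 carry 1
  3+5+1 = 1 carry 1
  0+7+1 = 0 carry 1
  final carry 1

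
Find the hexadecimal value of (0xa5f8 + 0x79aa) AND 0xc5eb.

0x5a2

Add column by column in base 16, right to left:
  8+a = 2 carry 1
  f+a+1 = a carry 1
  5+9+1 = f
  a+7 = 1 carry 1
  final carry 1
Sum = 0x11fa2; now AND with 0xc5eb:
  1&0=0, 1&c=0, f&5=5, a&e=a, 2&b=2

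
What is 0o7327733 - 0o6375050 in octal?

Subtract column by column in base 8:
  3-0 → 3
  3-5 → 6 (borrow)
  7-0-1 → 6
  7-5 → 2
  2-7 → 3 (borrow)
  3-3-1 → 7 (borrow)
  7-6-1 → 0

0o732663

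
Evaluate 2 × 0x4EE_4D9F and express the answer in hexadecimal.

0x9DC9B3E

Multiply each base-16 digit by 2, carrying:
  F×2 = 30 → write E carry 1
  9×2+1 = 19 → write 3 carry 1
  D×2+1 = 27 → write B carry 1
  4×2+1 = 9 → write 9
  E×2 = 28 → write C carry 1
  E×2+1 = 29 → write D carry 1
  4×2+1 = 9 → write 9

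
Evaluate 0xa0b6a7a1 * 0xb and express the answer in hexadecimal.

0x6e7d933eb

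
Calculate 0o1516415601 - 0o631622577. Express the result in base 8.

0o664573002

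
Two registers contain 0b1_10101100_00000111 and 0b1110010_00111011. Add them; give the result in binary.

0b100001111001000010

Add column by column in base 2, right to left:
  1+1 = 0 carry 1
  1+1+1 = 1 carry 1
  1+0+1 = 0 carry 1
  0+1+1 = 0 carry 1
  0+1+1 = 0 carry 1
  0+1+1 = 0 carry 1
  0+0+1 = 1
  0+0 = 0
  0+0 = 0
  0+1 = 1
  1+0 = 1
  1+0 = 1
  0+1 = 1
  1+1 = 0 carry 1
  0+1+1 = 0 carry 1
  1+0+1 = 0 carry 1
  1+0+1 = 0 carry 1
  final carry 1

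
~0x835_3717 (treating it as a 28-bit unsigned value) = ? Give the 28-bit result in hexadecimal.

0x7CAC8E8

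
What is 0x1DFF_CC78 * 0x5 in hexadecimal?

0x95FEFE58

Multiply each base-16 digit by 5, carrying:
  8×5 = 40 → write 8 carry 2
  7×5+2 = 37 → write 5 carry 2
  C×5+2 = 62 → write E carry 3
  C×5+3 = 63 → write F carry 3
  F×5+3 = 78 → write E carry 4
  F×5+4 = 79 → write F carry 4
  D×5+4 = 69 → write 5 carry 4
  1×5+4 = 9 → write 9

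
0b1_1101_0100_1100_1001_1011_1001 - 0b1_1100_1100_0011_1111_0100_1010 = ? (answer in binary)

0b10001000101001101111

Subtract column by column in base 2:
  1-0 → 1
  0-1 → 1 (borrow)
  0-0-1 → 1 (borrow)
  1-1-1 → 1 (borrow)
  1-0-1 → 0
  1-0 → 1
  0-1 → 1 (borrow)
  1-0-1 → 0
  1-1 → 0
  0-1 → 1 (borrow)
  0-1-1 → 0 (borrow)
  1-1-1 → 1 (borrow)
  0-1-1 → 0 (borrow)
  0-1-1 → 0 (borrow)
  1-0-1 → 0
  1-0 → 1
  0-0 → 0
  0-0 → 0
  1-1 → 0
  0-1 → 1 (borrow)
  1-0-1 → 0
  0-0 → 0
  1-1 → 0
  1-1 → 0
  1-1 → 0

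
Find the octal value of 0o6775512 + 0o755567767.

0o764565501

Add column by column in base 8, right to left:
  2+7 = 1 carry 1
  1+6+1 = 0 carry 1
  5+7+1 = 5 carry 1
  5+7+1 = 5 carry 1
  7+6+1 = 6 carry 1
  7+5+1 = 5 carry 1
  6+5+1 = 4 carry 1
  0+5+1 = 6
  0+7 = 7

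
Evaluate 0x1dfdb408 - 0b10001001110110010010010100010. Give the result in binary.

0b1100110000101000111101100110

0x1dfdb408 = 0b11101111111011011010000001000 in binary.
Subtract column by column in base 2:
  0-0 → 0
  0-1 → 1 (borrow)
  0-0-1 → 1 (borrow)
  1-0-1 → 0
  0-0 → 0
  0-1 → 1 (borrow)
  0-0-1 → 1 (borrow)
  0-1-1 → 0 (borrow)
  0-0-1 → 1 (borrow)
  0-0-1 → 1 (borrow)
  1-1-1 → 1 (borrow)
  0-0-1 → 1 (borrow)
  1-0-1 → 0
  1-1 → 0
  0-0 → 0
  1-0 → 1
  1-1 → 0
  0-1 → 1 (borrow)
  1-0-1 → 0
  1-1 → 0
  1-1 → 0
  1-1 → 0
  1-0 → 1
  1-0 → 1
  1-1 → 0
  0-0 → 0
  1-0 → 1
  1-0 → 1
  1-1 → 0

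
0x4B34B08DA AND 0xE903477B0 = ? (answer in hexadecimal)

AND each hex digit independently (no carries):
  4&E=4, B&9=9, 3&0=0, 4&3=0, B&4=0, 0&7=0, 8&7=0, D&B=9, A&0=0

0x490000090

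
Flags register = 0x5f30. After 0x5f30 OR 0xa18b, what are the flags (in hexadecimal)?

0xffbb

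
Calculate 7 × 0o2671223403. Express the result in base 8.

Multiply each base-8 digit by 7, carrying:
  3×7 = 21 → write 5 carry 2
  0×7+2 = 2 → write 2
  4×7 = 28 → write 4 carry 3
  3×7+3 = 24 → write 0 carry 3
  2×7+3 = 17 → write 1 carry 2
  2×7+2 = 16 → write 0 carry 2
  1×7+2 = 9 → write 1 carry 1
  7×7+1 = 50 → write 2 carry 6
  6×7+6 = 48 → write 0 carry 6
  2×7+6 = 20 → write 4 carry 2
  remaining carry: 2

0o24021010425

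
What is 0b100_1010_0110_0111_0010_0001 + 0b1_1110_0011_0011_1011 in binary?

0b10011000100101001011100

Add column by column in base 2, right to left:
  1+1 = 0 carry 1
  0+1+1 = 0 carry 1
  0+0+1 = 1
  0+1 = 1
  0+1 = 1
  1+1 = 0 carry 1
  0+0+1 = 1
  0+0 = 0
  1+1 = 0 carry 1
  1+1+1 = 1 carry 1
  1+0+1 = 0 carry 1
  0+0+1 = 1
  0+0 = 0
  1+1 = 0 carry 1
  1+1+1 = 1 carry 1
  0+1+1 = 0 carry 1
  0+1+1 = 0 carry 1
  1+0+1 = 0 carry 1
  0+0+1 = 1
  1+0 = 1
  0+0 = 0
  0+0 = 0
  1+0 = 1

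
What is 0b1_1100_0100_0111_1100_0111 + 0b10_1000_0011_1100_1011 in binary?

0b111101100101110010010

Add column by column in base 2, right to left:
  1+1 = 0 carry 1
  1+1+1 = 1 carry 1
  1+0+1 = 0 carry 1
  0+1+1 = 0 carry 1
  0+0+1 = 1
  0+0 = 0
  1+1 = 0 carry 1
  1+1+1 = 1 carry 1
  1+1+1 = 1 carry 1
  1+1+1 = 1 carry 1
  1+0+1 = 0 carry 1
  0+0+1 = 1
  0+0 = 0
  0+0 = 0
  1+0 = 1
  0+1 = 1
  0+0 = 0
  0+1 = 1
  1+0 = 1
  1+0 = 1
  1+0 = 1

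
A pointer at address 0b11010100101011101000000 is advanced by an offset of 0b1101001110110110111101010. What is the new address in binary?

0b10000100011100010100101010

Add column by column in base 2, right to left:
  0+0 = 0
  0+1 = 1
  0+0 = 0
  0+1 = 1
  0+0 = 0
  0+1 = 1
  1+1 = 0 carry 1
  0+1+1 = 0 carry 1
  1+1+1 = 1 carry 1
  1+0+1 = 0 carry 1
  1+1+1 = 1 carry 1
  0+1+1 = 0 carry 1
  1+0+1 = 0 carry 1
  0+1+1 = 0 carry 1
  1+1+1 = 1 carry 1
  0+0+1 = 1
  0+1 = 1
  1+1 = 0 carry 1
  0+1+1 = 0 carry 1
  1+0+1 = 0 carry 1
  0+0+1 = 1
  1+1 = 0 carry 1
  1+0+1 = 0 carry 1
  0+1+1 = 0 carry 1
  0+1+1 = 0 carry 1
  final carry 1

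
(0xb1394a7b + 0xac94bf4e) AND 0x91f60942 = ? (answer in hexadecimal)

0x11c60940

Add column by column in base 16, right to left:
  b+e = 9 carry 1
  7+4+1 = c
  a+f = 9 carry 1
  4+b+1 = 0 carry 1
  9+4+1 = e
  3+9 = c
  1+c = d
  b+a = 5 carry 1
  final carry 1
Sum = 0x15dce09c9; now AND with 0x91f60942:
  1&0=0, 5&9=1, d&1=1, c&f=c, e&6=6, 0&0=0, 9&9=9, c&4=4, 9&2=0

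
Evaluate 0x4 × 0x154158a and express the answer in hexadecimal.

0x5505628

Multiply each base-16 digit by 4, carrying:
  a×4 = 40 → write 8 carry 2
  8×4+2 = 34 → write 2 carry 2
  5×4+2 = 22 → write 6 carry 1
  1×4+1 = 5 → write 5
  4×4 = 16 → write 0 carry 1
  5×4+1 = 21 → write 5 carry 1
  1×4+1 = 5 → write 5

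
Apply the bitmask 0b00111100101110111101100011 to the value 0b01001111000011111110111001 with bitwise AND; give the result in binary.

0b00001100000010111100100001

AND bit by bit (1 only where both bits are 1):
  01001111000011111110111001
& 00111100101110111101100011
= 00001100000010111100100001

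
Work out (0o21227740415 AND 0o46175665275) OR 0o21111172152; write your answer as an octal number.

0o21227740415 AND 0o46175665275 = 0o00025640015.
Then OR with 0o21111172152.

0o21135772157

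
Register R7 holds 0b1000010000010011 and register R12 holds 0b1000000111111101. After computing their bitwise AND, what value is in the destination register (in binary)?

0b1000000000010001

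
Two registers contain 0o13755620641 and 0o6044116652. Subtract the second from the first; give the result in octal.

Subtract column by column in base 8:
  1-2 → 7 (borrow)
  4-5-1 → 6 (borrow)
  6-6-1 → 7 (borrow)
  0-6-1 → 1 (borrow)
  2-1-1 → 0
  6-1 → 5
  5-4 → 1
  5-4 → 1
  7-0 → 7
  3-6 → 5 (borrow)
  1-0-1 → 0

0o5711501767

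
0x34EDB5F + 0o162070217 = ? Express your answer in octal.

0o505645756

0x34EDB5F = 0o323555537 in octal.
Add column by column in base 8, right to left:
  7+7 = 6 carry 1
  3+1+1 = 5
  5+2 = 7
  5+0 = 5
  5+7 = 4 carry 1
  5+0+1 = 6
  3+2 = 5
  2+6 = 0 carry 1
  3+1+1 = 5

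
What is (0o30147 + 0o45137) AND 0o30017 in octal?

Add column by column in base 8, right to left:
  7+7 = 6 carry 1
  4+3+1 = 0 carry 1
  1+1+1 = 3
  0+5 = 5
  3+4 = 7
Sum = 0o75306; now AND with 0o30017:
  7&3=3, 5&0=0, 3&0=0, 0&1=0, 6&7=6

0o30006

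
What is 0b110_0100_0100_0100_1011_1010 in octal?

Group the bits in threes: 011 001 000 100 010 010 111 010 → 31042272.

0o31042272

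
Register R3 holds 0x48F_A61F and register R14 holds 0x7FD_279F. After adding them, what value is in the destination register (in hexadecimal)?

Add column by column in base 16, right to left:
  F+F = E carry 1
  1+9+1 = B
  6+7 = D
  A+2 = C
  F+D = C carry 1
  8+F+1 = 8 carry 1
  4+7+1 = C

0xC8CCDBE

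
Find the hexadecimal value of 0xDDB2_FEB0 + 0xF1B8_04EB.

0x1CF6B039B

Add column by column in base 16, right to left:
  0+B = B
  B+E = 9 carry 1
  E+4+1 = 3 carry 1
  F+0+1 = 0 carry 1
  2+8+1 = B
  B+B = 6 carry 1
  D+1+1 = F
  D+F = C carry 1
  final carry 1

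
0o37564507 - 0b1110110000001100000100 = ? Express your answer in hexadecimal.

0x43e643

0o37564507 = 0x7ee947 in hexadecimal.
0b1110110000001100000100 = 0x3b0304 in hexadecimal.
Subtract column by column in base 16:
  7-4 → 3
  4-0 → 4
  9-3 → 6
  e-0 → e
  e-b → 3
  7-3 → 4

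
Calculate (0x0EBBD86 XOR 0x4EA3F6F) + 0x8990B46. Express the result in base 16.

0xC9A8E2F

First 0x0EBBD86 XOR 0x4EA3F6F = 0x40182E9.
Add column by column in base 16, right to left:
  9+6 = F
  E+4 = 2 carry 1
  2+B+1 = E
  8+0 = 8
  1+9 = A
  0+9 = 9
  4+8 = C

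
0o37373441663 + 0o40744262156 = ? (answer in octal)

0o100337724041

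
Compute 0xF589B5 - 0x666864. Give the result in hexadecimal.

0x8F2151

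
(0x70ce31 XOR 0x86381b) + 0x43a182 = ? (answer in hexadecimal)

0x13a97ac

First 0x70ce31 XOR 0x86381b = 0xf6f62a.
Add column by column in base 16, right to left:
  a+2 = c
  2+8 = a
  6+1 = 7
  f+a = 9 carry 1
  6+3+1 = a
  f+4 = 3 carry 1
  final carry 1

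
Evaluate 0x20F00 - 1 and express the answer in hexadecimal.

0x20EFF

The trailing 2 digits are 0, so subtracting 1 borrows through: they become F and the next digit up decrements.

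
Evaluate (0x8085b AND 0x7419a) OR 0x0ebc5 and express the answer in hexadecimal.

0x8085b AND 0x7419a = 0x0001a.
Then OR with 0x0ebc5.

0xebdf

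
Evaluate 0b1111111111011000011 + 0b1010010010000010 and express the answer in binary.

0b10001010001101000101

Add column by column in base 2, right to left:
  1+0 = 1
  1+1 = 0 carry 1
  0+0+1 = 1
  0+0 = 0
  0+0 = 0
  0+0 = 0
  1+0 = 1
  1+1 = 0 carry 1
  0+0+1 = 1
  1+0 = 1
  1+1 = 0 carry 1
  1+0+1 = 0 carry 1
  1+0+1 = 0 carry 1
  1+1+1 = 1 carry 1
  1+0+1 = 0 carry 1
  1+1+1 = 1 carry 1
  1+0+1 = 0 carry 1
  1+0+1 = 0 carry 1
  1+0+1 = 0 carry 1
  final carry 1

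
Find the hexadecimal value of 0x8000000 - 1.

0x7ffffff

The trailing 6 digits are 0, so subtracting 1 borrows through: they become F and the next digit up decrements.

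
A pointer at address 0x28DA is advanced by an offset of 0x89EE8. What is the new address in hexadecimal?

Add column by column in base 16, right to left:
  A+8 = 2 carry 1
  D+E+1 = C carry 1
  8+E+1 = 7 carry 1
  2+9+1 = C
  0+8 = 8

0x8C7C2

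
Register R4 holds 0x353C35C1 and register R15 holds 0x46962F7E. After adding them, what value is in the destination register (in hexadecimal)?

0x7BD2653F

Add column by column in base 16, right to left:
  1+E = F
  C+7 = 3 carry 1
  5+F+1 = 5 carry 1
  3+2+1 = 6
  C+6 = 2 carry 1
  3+9+1 = D
  5+6 = B
  3+4 = 7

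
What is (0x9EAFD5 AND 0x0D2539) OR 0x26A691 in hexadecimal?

0x9EAFD5 AND 0x0D2539 = 0x0C2511.
Then OR with 0x26A691.

0x2EA791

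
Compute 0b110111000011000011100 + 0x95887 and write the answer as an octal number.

0o11157243

0b110111000011000011100 = 0o6703034 in octal.
0x95887 = 0o2254207 in octal.
Add column by column in base 8, right to left:
  4+7 = 3 carry 1
  3+0+1 = 4
  0+2 = 2
  3+4 = 7
  0+5 = 5
  7+2 = 1 carry 1
  6+2+1 = 1 carry 1
  final carry 1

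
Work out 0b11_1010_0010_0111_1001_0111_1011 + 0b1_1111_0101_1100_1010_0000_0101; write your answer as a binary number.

Add column by column in base 2, right to left:
  1+1 = 0 carry 1
  1+0+1 = 0 carry 1
  0+1+1 = 0 carry 1
  1+0+1 = 0 carry 1
  1+0+1 = 0 carry 1
  1+0+1 = 0 carry 1
  1+0+1 = 0 carry 1
  0+0+1 = 1
  1+0 = 1
  0+1 = 1
  0+0 = 0
  1+1 = 0 carry 1
  1+0+1 = 0 carry 1
  1+0+1 = 0 carry 1
  1+1+1 = 1 carry 1
  0+1+1 = 0 carry 1
  0+1+1 = 0 carry 1
  1+0+1 = 0 carry 1
  0+1+1 = 0 carry 1
  0+0+1 = 1
  0+1 = 1
  1+1 = 0 carry 1
  0+1+1 = 0 carry 1
  1+1+1 = 1 carry 1
  1+1+1 = 1 carry 1
  1+0+1 = 0 carry 1
  final carry 1

0b101100110000100001110000000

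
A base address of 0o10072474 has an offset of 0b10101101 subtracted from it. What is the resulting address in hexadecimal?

0o10072474 = 0x20753C in hexadecimal.
0b10101101 = 0xAD in hexadecimal.
Subtract column by column in base 16:
  C-D → F (borrow)
  3-A-1 → 8 (borrow)
  5-0-1 → 4
  7-0 → 7
  0-0 → 0
  2-0 → 2

0x20748F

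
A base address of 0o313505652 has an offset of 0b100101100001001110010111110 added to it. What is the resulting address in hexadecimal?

0o313505652 = 0x32E8BAA in hexadecimal.
0b100101100001001110010111110 = 0x4B09CBE in hexadecimal.
Add column by column in base 16, right to left:
  A+E = 8 carry 1
  A+B+1 = 6 carry 1
  B+C+1 = 8 carry 1
  8+9+1 = 2 carry 1
  E+0+1 = F
  2+B = D
  3+4 = 7

0x7DF2868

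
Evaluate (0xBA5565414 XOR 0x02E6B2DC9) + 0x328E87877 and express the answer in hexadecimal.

First 0xBA5565414 XOR 0x02E6B2DC9 = 0xB8B3D79DD.
Add column by column in base 16, right to left:
  D+7 = 4 carry 1
  D+7+1 = 5 carry 1
  9+8+1 = 2 carry 1
  7+7+1 = F
  D+8 = 5 carry 1
  3+E+1 = 2 carry 1
  B+8+1 = 4 carry 1
  8+2+1 = B
  B+3 = E

0xEB425F254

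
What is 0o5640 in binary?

Each octal digit is 3 bits: 5=101 6=110 4=100 0=000.

0b101110100000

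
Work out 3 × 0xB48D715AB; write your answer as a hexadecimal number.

Multiply each base-16 digit by 3, carrying:
  B×3 = 33 → write 1 carry 2
  A×3+2 = 32 → write 0 carry 2
  5×3+2 = 17 → write 1 carry 1
  1×3+1 = 4 → write 4
  7×3 = 21 → write 5 carry 1
  D×3+1 = 40 → write 8 carry 2
  8×3+2 = 26 → write A carry 1
  4×3+1 = 13 → write D
  B×3 = 33 → write 1 carry 2
  remaining carry: 2

0x21DA854101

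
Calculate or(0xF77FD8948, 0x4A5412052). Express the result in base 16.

OR each hex digit independently (no carries):
  F|4=F, 7|A=F, 7|5=7, F|4=F, D|1=D, 8|2=A, 9|0=9, 4|5=5, 8|2=A

0xFF7FDA95A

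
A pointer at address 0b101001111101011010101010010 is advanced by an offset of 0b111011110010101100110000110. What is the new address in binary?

Add column by column in base 2, right to left:
  0+0 = 0
  1+1 = 0 carry 1
  0+1+1 = 0 carry 1
  0+0+1 = 1
  1+0 = 1
  0+0 = 0
  1+0 = 1
  0+1 = 1
  1+1 = 0 carry 1
  0+0+1 = 1
  1+0 = 1
  0+1 = 1
  1+1 = 0 carry 1
  1+0+1 = 0 carry 1
  0+1+1 = 0 carry 1
  1+0+1 = 0 carry 1
  0+1+1 = 0 carry 1
  1+0+1 = 0 carry 1
  1+0+1 = 0 carry 1
  1+1+1 = 1 carry 1
  1+1+1 = 1 carry 1
  1+1+1 = 1 carry 1
  0+1+1 = 0 carry 1
  0+0+1 = 1
  1+1 = 0 carry 1
  0+1+1 = 0 carry 1
  1+1+1 = 1 carry 1
  final carry 1

0b1100101110000000111011011000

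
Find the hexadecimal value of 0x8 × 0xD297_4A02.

0x694BA5010

Multiply each base-16 digit by 8, carrying:
  2×8 = 16 → write 0 carry 1
  0×8+1 = 1 → write 1
  A×8 = 80 → write 0 carry 5
  4×8+5 = 37 → write 5 carry 2
  7×8+2 = 58 → write A carry 3
  9×8+3 = 75 → write B carry 4
  2×8+4 = 20 → write 4 carry 1
  D×8+1 = 105 → write 9 carry 6
  remaining carry: 6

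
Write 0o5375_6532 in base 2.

Each octal digit is 3 bits: 5=101 3=011 7=111 5=101 6=110 5=101 3=011 2=010.

0b101011111101110101011010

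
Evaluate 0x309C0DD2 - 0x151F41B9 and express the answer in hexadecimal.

0x1B7CCC19

Subtract column by column in base 16:
  2-9 → 9 (borrow)
  D-B-1 → 1
  D-1 → C
  0-4 → C (borrow)
  C-F-1 → C (borrow)
  9-1-1 → 7
  0-5 → B (borrow)
  3-1-1 → 1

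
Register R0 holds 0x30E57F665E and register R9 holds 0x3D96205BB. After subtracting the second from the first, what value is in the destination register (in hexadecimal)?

Subtract column by column in base 16:
  E-B → 3
  5-B → A (borrow)
  6-5-1 → 0
  6-0 → 6
  F-2 → D
  7-6 → 1
  5-9 → C (borrow)
  E-D-1 → 0
  0-3 → D (borrow)
  3-0-1 → 2

0x2D0C1D60A3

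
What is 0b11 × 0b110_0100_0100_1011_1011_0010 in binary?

0b1001011001110001100010110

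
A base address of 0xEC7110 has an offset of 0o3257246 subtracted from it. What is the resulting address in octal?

0o67611152

0xEC7110 = 0o73070420 in octal.
Subtract column by column in base 8:
  0-6 → 2 (borrow)
  2-4-1 → 5 (borrow)
  4-2-1 → 1
  0-7 → 1 (borrow)
  7-5-1 → 1
  0-2 → 6 (borrow)
  3-3-1 → 7 (borrow)
  7-0-1 → 6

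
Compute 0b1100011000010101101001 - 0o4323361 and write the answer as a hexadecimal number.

0b1100011000010101101001 = 0x318569 in hexadecimal.
0o4323361 = 0x11A6F1 in hexadecimal.
Subtract column by column in base 16:
  9-1 → 8
  6-F → 7 (borrow)
  5-6-1 → E (borrow)
  8-A-1 → D (borrow)
  1-1-1 → F (borrow)
  3-1-1 → 1

0x1FDE78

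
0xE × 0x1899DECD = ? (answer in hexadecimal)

Multiply each base-16 digit by 14, carrying:
  D×14 = 182 → write 6 carry 11
  C×14+11 = 179 → write 3 carry 11
  E×14+11 = 207 → write F carry 12
  D×14+12 = 194 → write 2 carry 12
  9×14+12 = 138 → write A carry 8
  9×14+8 = 134 → write 6 carry 8
  8×14+8 = 120 → write 8 carry 7
  1×14+7 = 21 → write 5 carry 1
  remaining carry: 1

0x1586A2F36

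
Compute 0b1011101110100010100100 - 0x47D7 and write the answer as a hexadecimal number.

0x2EA0CD

0b1011101110100010100100 = 0x2EE8A4 in hexadecimal.
Subtract column by column in base 16:
  4-7 → D (borrow)
  A-D-1 → C (borrow)
  8-7-1 → 0
  E-4 → A
  E-0 → E
  2-0 → 2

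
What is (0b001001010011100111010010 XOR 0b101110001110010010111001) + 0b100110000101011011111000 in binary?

0b1001101100011010001100011

First 0b001001010011100111010010 XOR 0b101110001110010010111001 = 0b100111011101110101101011.
Add column by column in base 2, right to left:
  1+0 = 1
  1+0 = 1
  0+0 = 0
  1+1 = 0 carry 1
  0+1+1 = 0 carry 1
  1+1+1 = 1 carry 1
  1+1+1 = 1 carry 1
  0+1+1 = 0 carry 1
  1+0+1 = 0 carry 1
  0+1+1 = 0 carry 1
  1+1+1 = 1 carry 1
  1+0+1 = 0 carry 1
  1+1+1 = 1 carry 1
  0+0+1 = 1
  1+1 = 0 carry 1
  1+0+1 = 0 carry 1
  1+0+1 = 0 carry 1
  0+0+1 = 1
  1+0 = 1
  1+1 = 0 carry 1
  1+1+1 = 1 carry 1
  0+0+1 = 1
  0+0 = 0
  1+1 = 0 carry 1
  final carry 1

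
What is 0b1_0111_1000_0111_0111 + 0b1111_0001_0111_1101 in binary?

Add column by column in base 2, right to left:
  1+1 = 0 carry 1
  1+0+1 = 0 carry 1
  1+1+1 = 1 carry 1
  0+1+1 = 0 carry 1
  1+1+1 = 1 carry 1
  1+1+1 = 1 carry 1
  1+1+1 = 1 carry 1
  0+0+1 = 1
  0+1 = 1
  0+0 = 0
  0+0 = 0
  1+0 = 1
  1+1 = 0 carry 1
  1+1+1 = 1 carry 1
  1+1+1 = 1 carry 1
  0+1+1 = 0 carry 1
  1+0+1 = 0 carry 1
  final carry 1

0b100110100111110100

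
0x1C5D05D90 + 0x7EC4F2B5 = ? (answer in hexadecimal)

Add column by column in base 16, right to left:
  0+5 = 5
  9+B = 4 carry 1
  D+2+1 = 0 carry 1
  5+F+1 = 5 carry 1
  0+4+1 = 5
  D+C = 9 carry 1
  5+E+1 = 4 carry 1
  C+7+1 = 4 carry 1
  1+0+1 = 2

0x244955045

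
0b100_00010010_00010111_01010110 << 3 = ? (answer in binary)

Left shift by 3: append 3 zero bits.

0b100000100100001011101010110000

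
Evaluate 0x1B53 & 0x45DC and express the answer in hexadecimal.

AND each hex digit independently (no carries):
  1&4=0, B&5=1, 5&D=5, 3&C=0

0x0150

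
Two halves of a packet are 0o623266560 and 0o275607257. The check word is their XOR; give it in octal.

XOR each oct digit independently (no carries):
  6^2=4, 2^7=5, 3^5=6, 2^6=4, 6^0=6, 6^7=1, 5^2=7, 6^5=3, 0^7=7

0o456461737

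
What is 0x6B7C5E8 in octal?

0o655742750

Expand each hex digit to 4 bits: 6=0110 B=1011 7=0111 C=1100 5=0101 E=1110 8=1000.
Group the bits in threes: 110 101 101 111 100 010 111 101 000 → 655742750.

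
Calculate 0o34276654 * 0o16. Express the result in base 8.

0o615157550

Multiply each base-8 digit by 14, carrying:
  4×14 = 56 → write 0 carry 7
  5×14+7 = 77 → write 5 carry 9
  6×14+9 = 93 → write 5 carry 11
  6×14+11 = 95 → write 7 carry 11
  7×14+11 = 109 → write 5 carry 13
  2×14+13 = 41 → write 1 carry 5
  4×14+5 = 61 → write 5 carry 7
  3×14+7 = 49 → write 1 carry 6
  remaining carry: 6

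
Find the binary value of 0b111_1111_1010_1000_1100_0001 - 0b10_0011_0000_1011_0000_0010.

0b10111001001110110111111

Subtract column by column in base 2:
  1-0 → 1
  0-1 → 1 (borrow)
  0-0-1 → 1 (borrow)
  0-0-1 → 1 (borrow)
  0-0-1 → 1 (borrow)
  0-0-1 → 1 (borrow)
  1-0-1 → 0
  1-0 → 1
  0-1 → 1 (borrow)
  0-1-1 → 0 (borrow)
  0-0-1 → 1 (borrow)
  1-1-1 → 1 (borrow)
  0-0-1 → 1 (borrow)
  1-0-1 → 0
  0-0 → 0
  1-0 → 1
  1-1 → 0
  1-1 → 0
  1-0 → 1
  1-0 → 1
  1-0 → 1
  1-1 → 0
  1-0 → 1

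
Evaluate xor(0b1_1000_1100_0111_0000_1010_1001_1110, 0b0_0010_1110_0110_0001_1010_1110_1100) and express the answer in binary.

XOR bit by bit (1 where the bits differ):
  11000110001110000101010011110
^ 00010111001100001101011101100
= 11010001000010001000001110010

0b11010001000010001000001110010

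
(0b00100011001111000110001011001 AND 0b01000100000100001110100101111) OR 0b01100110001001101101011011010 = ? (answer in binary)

0b00100011001111000110001011001 AND 0b01000100000100001110100101111 = 0b00000000000100000110000001001.
Then OR with 0b01100110001001101101011011010.

0b1100110001101101111011011011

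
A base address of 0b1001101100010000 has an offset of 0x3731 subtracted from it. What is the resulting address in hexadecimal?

0x63df

0b1001101100010000 = 0x9b10 in hexadecimal.
Subtract column by column in base 16:
  0-1 → f (borrow)
  1-3-1 → d (borrow)
  b-7-1 → 3
  9-3 → 6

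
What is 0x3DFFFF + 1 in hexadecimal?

0x3E0000

The trailing 4 digits are F (max in base 16), so adding 1 cascades: they roll to 0 and the next digit up increments.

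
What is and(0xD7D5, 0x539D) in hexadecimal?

0x5395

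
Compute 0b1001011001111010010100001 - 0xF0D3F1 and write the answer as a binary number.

0b1111000010000010110000

0xF0D3F1 = 0b111100001101001111110001 in binary.
Subtract column by column in base 2:
  1-1 → 0
  0-0 → 0
  0-0 → 0
  0-0 → 0
  0-1 → 1 (borrow)
  1-1-1 → 1 (borrow)
  0-1-1 → 0 (borrow)
  1-1-1 → 1 (borrow)
  0-1-1 → 0 (borrow)
  0-1-1 → 0 (borrow)
  1-0-1 → 0
  0-0 → 0
  1-1 → 0
  1-0 → 1
  1-1 → 0
  1-1 → 0
  0-0 → 0
  0-0 → 0
  1-0 → 1
  1-0 → 1
  0-1 → 1 (borrow)
  1-1-1 → 1 (borrow)
  0-1-1 → 0 (borrow)
  0-1-1 → 0 (borrow)
  1-0-1 → 0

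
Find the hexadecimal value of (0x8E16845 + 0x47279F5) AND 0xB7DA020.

Add column by column in base 16, right to left:
  5+5 = A
  4+F = 3 carry 1
  8+9+1 = 2 carry 1
  6+7+1 = E
  1+2 = 3
  E+7 = 5 carry 1
  8+4+1 = D
Sum = 0xD53E23A; now AND with 0xB7DA020:
  D&B=9, 5&7=5, 3&D=1, E&A=A, 2&0=0, 3&2=2, A&0=0

0x951A020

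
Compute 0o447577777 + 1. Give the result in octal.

0o447600000

The trailing 5 digits are 7 (max in base 8), so adding 1 cascades: they roll to 0 and the next digit up increments.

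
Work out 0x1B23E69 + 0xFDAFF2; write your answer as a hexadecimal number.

0x2AFEE5B

Add column by column in base 16, right to left:
  9+2 = B
  6+F = 5 carry 1
  E+F+1 = E carry 1
  3+A+1 = E
  2+D = F
  B+F = A carry 1
  1+0+1 = 2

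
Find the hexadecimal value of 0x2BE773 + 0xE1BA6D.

Add column by column in base 16, right to left:
  3+D = 0 carry 1
  7+6+1 = E
  7+A = 1 carry 1
  E+B+1 = A carry 1
  B+1+1 = D
  2+E = 0 carry 1
  final carry 1

0x10DA1E0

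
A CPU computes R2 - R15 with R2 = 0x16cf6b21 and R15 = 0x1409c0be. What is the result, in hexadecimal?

Subtract column by column in base 16:
  1-e → 3 (borrow)
  2-b-1 → 6 (borrow)
  b-0-1 → a
  6-c → a (borrow)
  f-9-1 → 5
  c-0 → c
  6-4 → 2
  1-1 → 0

0x2c5aa63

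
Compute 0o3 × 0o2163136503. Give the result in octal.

0o6531433711

Multiply each base-8 digit by 3, carrying:
  3×3 = 9 → write 1 carry 1
  0×3+1 = 1 → write 1
  5×3 = 15 → write 7 carry 1
  6×3+1 = 19 → write 3 carry 2
  3×3+2 = 11 → write 3 carry 1
  1×3+1 = 4 → write 4
  3×3 = 9 → write 1 carry 1
  6×3+1 = 19 → write 3 carry 2
  1×3+2 = 5 → write 5
  2×3 = 6 → write 6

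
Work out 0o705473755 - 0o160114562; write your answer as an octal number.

0o525357173

Subtract column by column in base 8:
  5-2 → 3
  5-6 → 7 (borrow)
  7-5-1 → 1
  3-4 → 7 (borrow)
  7-1-1 → 5
  4-1 → 3
  5-0 → 5
  0-6 → 2 (borrow)
  7-1-1 → 5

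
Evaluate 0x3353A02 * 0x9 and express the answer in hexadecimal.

Multiply each base-16 digit by 9, carrying:
  2×9 = 18 → write 2 carry 1
  0×9+1 = 1 → write 1
  A×9 = 90 → write A carry 5
  3×9+5 = 32 → write 0 carry 2
  5×9+2 = 47 → write F carry 2
  3×9+2 = 29 → write D carry 1
  3×9+1 = 28 → write C carry 1
  remaining carry: 1

0x1CDF0A12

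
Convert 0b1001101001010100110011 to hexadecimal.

Group the bits into nibbles: 0010 0110 1001 0101 0011 0011 → 269533.

0x269533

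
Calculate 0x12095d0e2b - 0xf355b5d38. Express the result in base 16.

0x2d401b0f3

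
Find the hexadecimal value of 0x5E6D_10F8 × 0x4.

0x179B443E0

Multiply each base-16 digit by 4, carrying:
  8×4 = 32 → write 0 carry 2
  F×4+2 = 62 → write E carry 3
  0×4+3 = 3 → write 3
  1×4 = 4 → write 4
  D×4 = 52 → write 4 carry 3
  6×4+3 = 27 → write B carry 1
  E×4+1 = 57 → write 9 carry 3
  5×4+3 = 23 → write 7 carry 1
  remaining carry: 1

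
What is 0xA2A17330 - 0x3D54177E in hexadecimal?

0x654D5BB2

Subtract column by column in base 16:
  0-E → 2 (borrow)
  3-7-1 → B (borrow)
  3-7-1 → B (borrow)
  7-1-1 → 5
  1-4 → D (borrow)
  A-5-1 → 4
  2-D → 5 (borrow)
  A-3-1 → 6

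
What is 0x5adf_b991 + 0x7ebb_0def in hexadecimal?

0xd99ac780

Add column by column in base 16, right to left:
  1+f = 0 carry 1
  9+e+1 = 8 carry 1
  9+d+1 = 7 carry 1
  b+0+1 = c
  f+b = a carry 1
  d+b+1 = 9 carry 1
  a+e+1 = 9 carry 1
  5+7+1 = d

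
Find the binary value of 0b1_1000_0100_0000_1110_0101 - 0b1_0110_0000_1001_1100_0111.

0b100011011100011110

Subtract column by column in base 2:
  1-1 → 0
  0-1 → 1 (borrow)
  1-1-1 → 1 (borrow)
  0-0-1 → 1 (borrow)
  0-0-1 → 1 (borrow)
  1-0-1 → 0
  1-1 → 0
  1-1 → 0
  0-1 → 1 (borrow)
  0-0-1 → 1 (borrow)
  0-0-1 → 1 (borrow)
  0-1-1 → 0 (borrow)
  0-0-1 → 1 (borrow)
  0-0-1 → 1 (borrow)
  1-0-1 → 0
  0-0 → 0
  0-0 → 0
  0-1 → 1 (borrow)
  0-1-1 → 0 (borrow)
  1-0-1 → 0
  1-1 → 0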